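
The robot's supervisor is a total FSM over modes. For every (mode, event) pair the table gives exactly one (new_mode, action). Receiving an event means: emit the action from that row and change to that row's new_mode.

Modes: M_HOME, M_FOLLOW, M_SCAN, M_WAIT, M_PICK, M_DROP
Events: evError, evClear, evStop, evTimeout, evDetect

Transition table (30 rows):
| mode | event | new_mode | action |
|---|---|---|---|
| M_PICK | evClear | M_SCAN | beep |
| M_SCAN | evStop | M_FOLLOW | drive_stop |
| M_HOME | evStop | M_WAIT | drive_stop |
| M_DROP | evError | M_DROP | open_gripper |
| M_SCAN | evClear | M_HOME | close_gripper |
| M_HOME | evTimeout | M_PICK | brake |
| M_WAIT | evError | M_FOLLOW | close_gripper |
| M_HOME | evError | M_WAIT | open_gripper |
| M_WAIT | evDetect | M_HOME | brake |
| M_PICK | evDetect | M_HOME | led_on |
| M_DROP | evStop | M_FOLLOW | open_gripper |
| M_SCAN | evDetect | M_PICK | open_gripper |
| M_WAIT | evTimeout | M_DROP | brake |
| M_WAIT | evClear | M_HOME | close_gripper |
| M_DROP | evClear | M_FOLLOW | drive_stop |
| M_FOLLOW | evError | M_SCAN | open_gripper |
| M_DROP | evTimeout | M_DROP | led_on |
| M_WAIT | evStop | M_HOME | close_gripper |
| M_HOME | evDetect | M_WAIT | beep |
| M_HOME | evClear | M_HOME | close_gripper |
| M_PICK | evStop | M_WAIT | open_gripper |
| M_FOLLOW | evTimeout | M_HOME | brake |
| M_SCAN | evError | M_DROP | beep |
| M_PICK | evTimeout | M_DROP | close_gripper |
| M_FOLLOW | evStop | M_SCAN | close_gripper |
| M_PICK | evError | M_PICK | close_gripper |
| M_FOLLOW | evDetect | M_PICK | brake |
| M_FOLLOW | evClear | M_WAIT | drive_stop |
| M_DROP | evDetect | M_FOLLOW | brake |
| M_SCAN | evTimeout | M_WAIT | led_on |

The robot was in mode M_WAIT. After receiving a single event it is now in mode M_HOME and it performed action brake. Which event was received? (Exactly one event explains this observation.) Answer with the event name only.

try evError: (M_WAIT, evError) → (M_FOLLOW, close_gripper)
try evClear: (M_WAIT, evClear) → (M_HOME, close_gripper)
try evStop: (M_WAIT, evStop) → (M_HOME, close_gripper)
try evTimeout: (M_WAIT, evTimeout) → (M_DROP, brake)
try evDetect: (M_WAIT, evDetect) → (M_HOME, brake)  ← matches

evDetect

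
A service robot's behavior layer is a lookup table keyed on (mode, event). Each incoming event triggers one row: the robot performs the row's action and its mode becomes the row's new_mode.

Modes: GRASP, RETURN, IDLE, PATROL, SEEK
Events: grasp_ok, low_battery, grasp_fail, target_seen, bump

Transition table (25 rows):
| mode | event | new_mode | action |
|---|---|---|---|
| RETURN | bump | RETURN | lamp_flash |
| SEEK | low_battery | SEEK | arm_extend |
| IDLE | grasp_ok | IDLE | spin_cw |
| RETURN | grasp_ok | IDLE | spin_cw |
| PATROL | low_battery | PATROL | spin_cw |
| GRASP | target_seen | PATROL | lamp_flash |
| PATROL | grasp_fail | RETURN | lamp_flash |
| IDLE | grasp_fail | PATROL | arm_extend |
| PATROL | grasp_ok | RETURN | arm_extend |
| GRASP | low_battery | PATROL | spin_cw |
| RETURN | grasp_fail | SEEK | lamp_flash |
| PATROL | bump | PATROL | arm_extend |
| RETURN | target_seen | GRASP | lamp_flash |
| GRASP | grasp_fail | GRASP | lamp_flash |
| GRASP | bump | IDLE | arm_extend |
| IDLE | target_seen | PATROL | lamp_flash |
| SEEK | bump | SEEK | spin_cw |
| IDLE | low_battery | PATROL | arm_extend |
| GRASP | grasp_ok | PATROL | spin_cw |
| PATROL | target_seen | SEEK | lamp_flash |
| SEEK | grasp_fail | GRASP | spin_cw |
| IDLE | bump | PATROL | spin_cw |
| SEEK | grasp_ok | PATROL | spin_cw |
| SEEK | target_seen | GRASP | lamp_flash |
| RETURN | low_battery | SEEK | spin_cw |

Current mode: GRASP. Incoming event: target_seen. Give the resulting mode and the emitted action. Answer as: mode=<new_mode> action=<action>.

current mode = GRASP; filter table to that mode:
  (GRASP, target_seen) → (PATROL, lamp_flash)  ← event matches
  (GRASP, low_battery) → (PATROL, spin_cw)
  (GRASP, grasp_fail) → (GRASP, lamp_flash)
  (GRASP, bump) → (IDLE, arm_extend)
  (GRASP, grasp_ok) → (PATROL, spin_cw)
event = target_seen selects (PATROL, lamp_flash)

mode=PATROL action=lamp_flash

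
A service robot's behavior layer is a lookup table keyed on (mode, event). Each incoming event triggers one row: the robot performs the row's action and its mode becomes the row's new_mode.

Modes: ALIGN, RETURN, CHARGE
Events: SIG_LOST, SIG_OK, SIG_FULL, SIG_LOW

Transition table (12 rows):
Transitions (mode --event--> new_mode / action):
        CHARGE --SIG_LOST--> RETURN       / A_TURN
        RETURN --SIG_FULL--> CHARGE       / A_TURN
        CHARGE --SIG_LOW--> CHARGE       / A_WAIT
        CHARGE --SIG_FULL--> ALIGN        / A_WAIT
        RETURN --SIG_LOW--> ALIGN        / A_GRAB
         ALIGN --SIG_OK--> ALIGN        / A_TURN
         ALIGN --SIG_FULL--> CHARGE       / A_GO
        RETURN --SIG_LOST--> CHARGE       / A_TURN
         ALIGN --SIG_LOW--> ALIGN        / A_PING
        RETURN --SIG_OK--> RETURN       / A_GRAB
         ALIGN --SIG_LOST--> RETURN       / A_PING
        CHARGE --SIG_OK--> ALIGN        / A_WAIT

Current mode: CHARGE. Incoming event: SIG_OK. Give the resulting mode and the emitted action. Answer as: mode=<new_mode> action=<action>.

mode=ALIGN action=A_WAIT

current mode = CHARGE; filter table to that mode:
  (CHARGE, SIG_LOST) → (RETURN, A_TURN)
  (CHARGE, SIG_LOW) → (CHARGE, A_WAIT)
  (CHARGE, SIG_FULL) → (ALIGN, A_WAIT)
  (CHARGE, SIG_OK) → (ALIGN, A_WAIT)  ← event matches
event = SIG_OK selects (ALIGN, A_WAIT)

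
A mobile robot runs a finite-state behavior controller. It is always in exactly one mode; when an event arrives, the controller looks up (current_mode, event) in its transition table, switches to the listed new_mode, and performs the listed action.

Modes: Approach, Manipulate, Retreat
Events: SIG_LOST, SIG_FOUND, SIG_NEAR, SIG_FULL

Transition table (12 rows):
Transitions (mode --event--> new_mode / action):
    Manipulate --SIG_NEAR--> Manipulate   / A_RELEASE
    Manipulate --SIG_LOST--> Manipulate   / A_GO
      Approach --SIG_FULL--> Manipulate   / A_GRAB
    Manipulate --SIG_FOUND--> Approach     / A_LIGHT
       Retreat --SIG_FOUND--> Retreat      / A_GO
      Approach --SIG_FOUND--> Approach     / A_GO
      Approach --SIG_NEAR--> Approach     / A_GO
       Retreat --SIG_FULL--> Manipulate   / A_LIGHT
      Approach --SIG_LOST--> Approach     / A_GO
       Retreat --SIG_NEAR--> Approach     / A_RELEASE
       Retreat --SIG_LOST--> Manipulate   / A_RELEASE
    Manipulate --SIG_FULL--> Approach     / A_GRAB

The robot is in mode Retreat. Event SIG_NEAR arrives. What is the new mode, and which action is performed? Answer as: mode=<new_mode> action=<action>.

current mode = Retreat; filter table to that mode:
  (Retreat, SIG_FOUND) → (Retreat, A_GO)
  (Retreat, SIG_FULL) → (Manipulate, A_LIGHT)
  (Retreat, SIG_NEAR) → (Approach, A_RELEASE)  ← event matches
  (Retreat, SIG_LOST) → (Manipulate, A_RELEASE)
event = SIG_NEAR selects (Approach, A_RELEASE)

mode=Approach action=A_RELEASE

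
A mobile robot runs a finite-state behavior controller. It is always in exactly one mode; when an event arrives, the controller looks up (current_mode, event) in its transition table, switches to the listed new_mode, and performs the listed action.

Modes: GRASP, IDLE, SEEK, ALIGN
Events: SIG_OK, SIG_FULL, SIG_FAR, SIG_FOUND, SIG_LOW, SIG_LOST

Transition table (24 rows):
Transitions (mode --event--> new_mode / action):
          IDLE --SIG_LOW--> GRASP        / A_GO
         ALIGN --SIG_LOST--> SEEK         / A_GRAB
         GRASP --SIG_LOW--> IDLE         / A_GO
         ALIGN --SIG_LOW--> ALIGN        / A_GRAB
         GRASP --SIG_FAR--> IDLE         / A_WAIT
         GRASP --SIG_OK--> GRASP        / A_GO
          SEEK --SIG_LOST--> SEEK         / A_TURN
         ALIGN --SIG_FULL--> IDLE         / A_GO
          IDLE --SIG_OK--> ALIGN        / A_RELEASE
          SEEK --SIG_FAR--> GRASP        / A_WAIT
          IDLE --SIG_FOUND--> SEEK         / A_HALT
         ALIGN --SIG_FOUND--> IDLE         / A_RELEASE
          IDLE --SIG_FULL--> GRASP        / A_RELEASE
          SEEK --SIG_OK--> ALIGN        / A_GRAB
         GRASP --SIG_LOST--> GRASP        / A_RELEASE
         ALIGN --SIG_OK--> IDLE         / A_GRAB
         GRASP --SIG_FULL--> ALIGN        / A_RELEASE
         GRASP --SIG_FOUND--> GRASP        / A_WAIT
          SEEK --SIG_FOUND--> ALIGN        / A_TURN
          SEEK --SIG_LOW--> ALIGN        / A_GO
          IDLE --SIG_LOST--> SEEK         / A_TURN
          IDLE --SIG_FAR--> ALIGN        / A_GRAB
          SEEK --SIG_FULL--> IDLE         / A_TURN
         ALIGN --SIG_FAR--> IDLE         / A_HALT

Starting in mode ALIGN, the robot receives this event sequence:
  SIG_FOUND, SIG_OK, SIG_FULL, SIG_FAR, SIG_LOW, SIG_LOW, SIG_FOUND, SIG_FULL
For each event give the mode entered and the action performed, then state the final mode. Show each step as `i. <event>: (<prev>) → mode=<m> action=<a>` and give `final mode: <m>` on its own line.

1. SIG_FOUND: (ALIGN) → mode=IDLE action=A_RELEASE
2. SIG_OK: (IDLE) → mode=ALIGN action=A_RELEASE
3. SIG_FULL: (ALIGN) → mode=IDLE action=A_GO
4. SIG_FAR: (IDLE) → mode=ALIGN action=A_GRAB
5. SIG_LOW: (ALIGN) → mode=ALIGN action=A_GRAB
6. SIG_LOW: (ALIGN) → mode=ALIGN action=A_GRAB
7. SIG_FOUND: (ALIGN) → mode=IDLE action=A_RELEASE
8. SIG_FULL: (IDLE) → mode=GRASP action=A_RELEASE

final mode: GRASP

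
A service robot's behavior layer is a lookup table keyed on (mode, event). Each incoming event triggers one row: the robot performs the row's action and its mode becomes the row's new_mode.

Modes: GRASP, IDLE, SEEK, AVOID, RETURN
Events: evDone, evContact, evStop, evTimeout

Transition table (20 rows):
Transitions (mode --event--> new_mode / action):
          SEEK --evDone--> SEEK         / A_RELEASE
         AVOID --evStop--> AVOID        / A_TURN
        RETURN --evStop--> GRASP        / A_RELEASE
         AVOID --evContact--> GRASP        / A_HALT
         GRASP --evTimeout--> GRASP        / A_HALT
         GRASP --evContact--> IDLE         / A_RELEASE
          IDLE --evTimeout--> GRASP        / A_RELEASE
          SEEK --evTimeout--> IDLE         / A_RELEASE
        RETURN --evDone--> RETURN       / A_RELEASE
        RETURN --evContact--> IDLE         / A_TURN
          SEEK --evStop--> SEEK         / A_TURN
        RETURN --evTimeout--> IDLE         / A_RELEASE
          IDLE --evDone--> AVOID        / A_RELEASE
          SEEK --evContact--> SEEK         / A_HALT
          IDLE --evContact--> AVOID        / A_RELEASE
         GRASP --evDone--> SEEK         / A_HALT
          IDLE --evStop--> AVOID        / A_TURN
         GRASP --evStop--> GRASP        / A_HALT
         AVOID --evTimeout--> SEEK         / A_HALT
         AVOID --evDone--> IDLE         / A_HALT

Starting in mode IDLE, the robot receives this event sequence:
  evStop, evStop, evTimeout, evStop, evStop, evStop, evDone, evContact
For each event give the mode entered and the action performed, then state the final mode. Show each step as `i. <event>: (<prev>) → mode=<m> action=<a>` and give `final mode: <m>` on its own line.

1. evStop: (IDLE) → mode=AVOID action=A_TURN
2. evStop: (AVOID) → mode=AVOID action=A_TURN
3. evTimeout: (AVOID) → mode=SEEK action=A_HALT
4. evStop: (SEEK) → mode=SEEK action=A_TURN
5. evStop: (SEEK) → mode=SEEK action=A_TURN
6. evStop: (SEEK) → mode=SEEK action=A_TURN
7. evDone: (SEEK) → mode=SEEK action=A_RELEASE
8. evContact: (SEEK) → mode=SEEK action=A_HALT

final mode: SEEK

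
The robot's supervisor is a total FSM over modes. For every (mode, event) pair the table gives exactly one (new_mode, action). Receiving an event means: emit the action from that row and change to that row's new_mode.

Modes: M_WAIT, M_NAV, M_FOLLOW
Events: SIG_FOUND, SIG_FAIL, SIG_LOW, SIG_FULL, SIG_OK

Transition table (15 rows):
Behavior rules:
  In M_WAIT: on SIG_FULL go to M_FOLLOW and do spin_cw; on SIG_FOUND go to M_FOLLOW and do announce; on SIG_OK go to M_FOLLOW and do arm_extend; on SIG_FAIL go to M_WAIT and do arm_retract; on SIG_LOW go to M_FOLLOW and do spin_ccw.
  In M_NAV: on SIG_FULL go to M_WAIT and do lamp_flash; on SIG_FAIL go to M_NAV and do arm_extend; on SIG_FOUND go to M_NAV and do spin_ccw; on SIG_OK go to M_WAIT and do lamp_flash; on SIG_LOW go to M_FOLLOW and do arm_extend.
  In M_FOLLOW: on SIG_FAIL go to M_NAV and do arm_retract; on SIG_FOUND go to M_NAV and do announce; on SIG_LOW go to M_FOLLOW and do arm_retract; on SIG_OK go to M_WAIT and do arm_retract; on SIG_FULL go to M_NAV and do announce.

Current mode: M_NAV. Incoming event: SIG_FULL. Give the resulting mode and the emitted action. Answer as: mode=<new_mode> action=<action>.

current mode = M_NAV; filter table to that mode:
  (M_NAV, SIG_FULL) → (M_WAIT, lamp_flash)  ← event matches
  (M_NAV, SIG_FAIL) → (M_NAV, arm_extend)
  (M_NAV, SIG_FOUND) → (M_NAV, spin_ccw)
  (M_NAV, SIG_OK) → (M_WAIT, lamp_flash)
  (M_NAV, SIG_LOW) → (M_FOLLOW, arm_extend)
event = SIG_FULL selects (M_WAIT, lamp_flash)

mode=M_WAIT action=lamp_flash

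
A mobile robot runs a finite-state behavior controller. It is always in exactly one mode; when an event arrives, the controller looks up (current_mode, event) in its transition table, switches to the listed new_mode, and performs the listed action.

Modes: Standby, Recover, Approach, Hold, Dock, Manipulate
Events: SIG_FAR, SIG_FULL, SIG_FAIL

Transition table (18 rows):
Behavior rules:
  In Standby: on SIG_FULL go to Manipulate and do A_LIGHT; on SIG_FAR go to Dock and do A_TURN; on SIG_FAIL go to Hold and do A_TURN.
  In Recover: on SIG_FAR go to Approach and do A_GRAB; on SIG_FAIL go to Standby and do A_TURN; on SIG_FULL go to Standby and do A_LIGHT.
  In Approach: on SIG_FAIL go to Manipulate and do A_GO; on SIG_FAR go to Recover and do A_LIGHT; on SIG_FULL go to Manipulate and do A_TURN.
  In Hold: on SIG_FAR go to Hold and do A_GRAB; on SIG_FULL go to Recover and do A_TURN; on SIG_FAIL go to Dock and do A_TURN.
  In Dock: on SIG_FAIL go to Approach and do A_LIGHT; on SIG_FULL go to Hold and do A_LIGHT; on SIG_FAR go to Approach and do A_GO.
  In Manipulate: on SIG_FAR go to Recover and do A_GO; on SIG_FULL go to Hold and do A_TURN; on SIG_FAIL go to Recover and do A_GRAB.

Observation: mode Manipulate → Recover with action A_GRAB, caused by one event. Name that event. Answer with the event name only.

SIG_FAIL

try SIG_FAR: (Manipulate, SIG_FAR) → (Recover, A_GO)
try SIG_FULL: (Manipulate, SIG_FULL) → (Hold, A_TURN)
try SIG_FAIL: (Manipulate, SIG_FAIL) → (Recover, A_GRAB)  ← matches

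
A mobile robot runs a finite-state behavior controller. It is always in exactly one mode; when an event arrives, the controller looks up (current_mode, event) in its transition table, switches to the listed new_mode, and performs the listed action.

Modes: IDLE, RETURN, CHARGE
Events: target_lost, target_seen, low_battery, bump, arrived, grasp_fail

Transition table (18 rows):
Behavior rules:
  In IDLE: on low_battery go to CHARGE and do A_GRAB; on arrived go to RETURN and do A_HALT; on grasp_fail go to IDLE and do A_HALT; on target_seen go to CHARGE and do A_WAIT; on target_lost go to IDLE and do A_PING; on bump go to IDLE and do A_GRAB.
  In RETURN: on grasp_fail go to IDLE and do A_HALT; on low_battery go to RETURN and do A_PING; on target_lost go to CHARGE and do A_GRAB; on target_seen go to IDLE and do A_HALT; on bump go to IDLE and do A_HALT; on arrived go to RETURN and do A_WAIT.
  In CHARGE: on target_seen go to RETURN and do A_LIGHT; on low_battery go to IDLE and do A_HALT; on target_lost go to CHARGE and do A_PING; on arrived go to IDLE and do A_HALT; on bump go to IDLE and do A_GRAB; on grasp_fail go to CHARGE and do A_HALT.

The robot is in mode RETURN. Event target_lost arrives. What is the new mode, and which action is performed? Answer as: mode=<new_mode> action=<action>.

current mode = RETURN; filter table to that mode:
  (RETURN, grasp_fail) → (IDLE, A_HALT)
  (RETURN, low_battery) → (RETURN, A_PING)
  (RETURN, target_lost) → (CHARGE, A_GRAB)  ← event matches
  (RETURN, target_seen) → (IDLE, A_HALT)
  (RETURN, bump) → (IDLE, A_HALT)
  (RETURN, arrived) → (RETURN, A_WAIT)
event = target_lost selects (CHARGE, A_GRAB)

mode=CHARGE action=A_GRAB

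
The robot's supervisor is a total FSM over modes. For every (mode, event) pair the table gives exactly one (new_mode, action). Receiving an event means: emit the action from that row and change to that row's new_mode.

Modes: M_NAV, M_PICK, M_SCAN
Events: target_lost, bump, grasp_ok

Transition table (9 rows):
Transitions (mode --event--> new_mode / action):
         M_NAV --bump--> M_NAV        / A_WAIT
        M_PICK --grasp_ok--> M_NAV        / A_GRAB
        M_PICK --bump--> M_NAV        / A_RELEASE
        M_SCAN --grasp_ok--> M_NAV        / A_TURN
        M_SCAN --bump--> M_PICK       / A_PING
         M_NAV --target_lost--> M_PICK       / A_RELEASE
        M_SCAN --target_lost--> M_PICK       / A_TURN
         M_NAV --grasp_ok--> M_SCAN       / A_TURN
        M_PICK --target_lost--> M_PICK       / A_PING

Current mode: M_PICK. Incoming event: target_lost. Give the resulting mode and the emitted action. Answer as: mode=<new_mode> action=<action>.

mode=M_PICK action=A_PING

current mode = M_PICK; filter table to that mode:
  (M_PICK, grasp_ok) → (M_NAV, A_GRAB)
  (M_PICK, bump) → (M_NAV, A_RELEASE)
  (M_PICK, target_lost) → (M_PICK, A_PING)  ← event matches
event = target_lost selects (M_PICK, A_PING)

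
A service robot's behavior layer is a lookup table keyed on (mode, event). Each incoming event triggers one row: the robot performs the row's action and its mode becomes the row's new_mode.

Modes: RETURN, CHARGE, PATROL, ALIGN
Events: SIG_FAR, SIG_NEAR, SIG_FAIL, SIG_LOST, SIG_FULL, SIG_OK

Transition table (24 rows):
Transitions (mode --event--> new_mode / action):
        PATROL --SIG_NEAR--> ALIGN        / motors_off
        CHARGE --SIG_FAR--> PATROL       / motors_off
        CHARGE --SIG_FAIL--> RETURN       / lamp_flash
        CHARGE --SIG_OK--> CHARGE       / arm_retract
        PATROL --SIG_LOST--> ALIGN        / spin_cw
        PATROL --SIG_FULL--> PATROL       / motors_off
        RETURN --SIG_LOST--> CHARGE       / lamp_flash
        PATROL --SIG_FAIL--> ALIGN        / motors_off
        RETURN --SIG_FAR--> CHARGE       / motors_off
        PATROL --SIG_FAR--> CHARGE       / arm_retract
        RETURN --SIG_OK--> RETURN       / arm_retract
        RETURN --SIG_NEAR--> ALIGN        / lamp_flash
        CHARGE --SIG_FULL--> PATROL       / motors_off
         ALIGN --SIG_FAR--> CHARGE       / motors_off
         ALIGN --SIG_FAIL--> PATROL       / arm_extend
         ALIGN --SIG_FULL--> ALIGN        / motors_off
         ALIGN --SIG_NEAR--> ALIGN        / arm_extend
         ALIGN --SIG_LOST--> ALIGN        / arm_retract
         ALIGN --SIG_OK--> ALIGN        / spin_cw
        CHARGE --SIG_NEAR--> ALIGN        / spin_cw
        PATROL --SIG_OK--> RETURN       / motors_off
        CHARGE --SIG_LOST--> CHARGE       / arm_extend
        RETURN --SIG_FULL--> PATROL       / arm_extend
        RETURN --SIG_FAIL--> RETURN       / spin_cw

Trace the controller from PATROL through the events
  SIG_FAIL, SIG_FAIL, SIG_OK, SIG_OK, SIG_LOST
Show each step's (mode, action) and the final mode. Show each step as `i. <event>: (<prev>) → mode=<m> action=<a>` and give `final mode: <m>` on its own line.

final mode: CHARGE

1. SIG_FAIL: (PATROL) → mode=ALIGN action=motors_off
2. SIG_FAIL: (ALIGN) → mode=PATROL action=arm_extend
3. SIG_OK: (PATROL) → mode=RETURN action=motors_off
4. SIG_OK: (RETURN) → mode=RETURN action=arm_retract
5. SIG_LOST: (RETURN) → mode=CHARGE action=lamp_flash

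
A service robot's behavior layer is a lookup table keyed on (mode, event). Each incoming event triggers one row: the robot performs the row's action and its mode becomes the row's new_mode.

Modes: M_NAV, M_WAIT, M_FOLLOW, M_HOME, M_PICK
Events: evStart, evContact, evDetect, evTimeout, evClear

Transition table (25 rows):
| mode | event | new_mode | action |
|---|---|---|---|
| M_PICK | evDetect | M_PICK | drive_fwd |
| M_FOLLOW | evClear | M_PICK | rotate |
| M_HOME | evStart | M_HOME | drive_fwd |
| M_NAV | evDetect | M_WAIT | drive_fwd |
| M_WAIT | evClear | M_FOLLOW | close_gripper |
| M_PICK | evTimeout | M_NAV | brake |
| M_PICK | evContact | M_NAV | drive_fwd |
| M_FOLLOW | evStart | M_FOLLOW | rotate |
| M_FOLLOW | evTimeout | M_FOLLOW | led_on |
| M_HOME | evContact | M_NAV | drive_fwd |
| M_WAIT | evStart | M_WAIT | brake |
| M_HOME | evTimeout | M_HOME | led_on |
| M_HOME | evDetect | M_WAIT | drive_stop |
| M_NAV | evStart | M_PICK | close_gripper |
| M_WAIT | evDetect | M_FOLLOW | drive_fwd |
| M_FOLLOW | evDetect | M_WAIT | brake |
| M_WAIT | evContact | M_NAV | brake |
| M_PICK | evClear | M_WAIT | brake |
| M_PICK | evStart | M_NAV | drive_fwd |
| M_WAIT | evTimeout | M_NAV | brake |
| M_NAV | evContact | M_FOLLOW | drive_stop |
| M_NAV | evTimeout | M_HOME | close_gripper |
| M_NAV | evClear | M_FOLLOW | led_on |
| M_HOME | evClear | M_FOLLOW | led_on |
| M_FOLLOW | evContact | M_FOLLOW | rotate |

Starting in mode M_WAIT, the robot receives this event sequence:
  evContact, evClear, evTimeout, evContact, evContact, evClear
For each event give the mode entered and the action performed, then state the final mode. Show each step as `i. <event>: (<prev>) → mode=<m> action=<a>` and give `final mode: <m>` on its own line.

final mode: M_PICK

1. evContact: (M_WAIT) → mode=M_NAV action=brake
2. evClear: (M_NAV) → mode=M_FOLLOW action=led_on
3. evTimeout: (M_FOLLOW) → mode=M_FOLLOW action=led_on
4. evContact: (M_FOLLOW) → mode=M_FOLLOW action=rotate
5. evContact: (M_FOLLOW) → mode=M_FOLLOW action=rotate
6. evClear: (M_FOLLOW) → mode=M_PICK action=rotate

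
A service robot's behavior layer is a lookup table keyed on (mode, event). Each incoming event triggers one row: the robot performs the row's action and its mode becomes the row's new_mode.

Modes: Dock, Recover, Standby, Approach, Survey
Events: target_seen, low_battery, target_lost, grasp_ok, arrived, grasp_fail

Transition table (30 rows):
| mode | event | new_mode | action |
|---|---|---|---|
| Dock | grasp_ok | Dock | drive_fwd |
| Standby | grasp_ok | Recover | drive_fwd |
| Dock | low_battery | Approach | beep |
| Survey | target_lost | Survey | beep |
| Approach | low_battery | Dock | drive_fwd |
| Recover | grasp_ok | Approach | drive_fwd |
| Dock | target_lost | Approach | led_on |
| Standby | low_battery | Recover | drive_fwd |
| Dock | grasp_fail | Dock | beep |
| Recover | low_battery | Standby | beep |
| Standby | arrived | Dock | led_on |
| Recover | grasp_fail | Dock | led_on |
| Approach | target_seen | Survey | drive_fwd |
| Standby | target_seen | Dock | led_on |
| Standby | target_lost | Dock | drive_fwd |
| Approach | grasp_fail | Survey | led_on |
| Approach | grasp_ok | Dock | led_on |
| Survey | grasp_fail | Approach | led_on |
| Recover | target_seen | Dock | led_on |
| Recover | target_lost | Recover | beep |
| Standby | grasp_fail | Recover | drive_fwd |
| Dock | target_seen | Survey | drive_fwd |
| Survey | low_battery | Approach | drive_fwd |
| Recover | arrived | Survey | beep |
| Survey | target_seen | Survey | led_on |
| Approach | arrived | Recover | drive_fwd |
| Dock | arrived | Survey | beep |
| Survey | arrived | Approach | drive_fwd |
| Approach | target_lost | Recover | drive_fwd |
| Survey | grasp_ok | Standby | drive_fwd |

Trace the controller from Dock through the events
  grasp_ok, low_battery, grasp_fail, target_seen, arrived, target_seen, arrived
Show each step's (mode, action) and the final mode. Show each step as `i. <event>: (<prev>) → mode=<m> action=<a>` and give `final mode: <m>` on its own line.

1. grasp_ok: (Dock) → mode=Dock action=drive_fwd
2. low_battery: (Dock) → mode=Approach action=beep
3. grasp_fail: (Approach) → mode=Survey action=led_on
4. target_seen: (Survey) → mode=Survey action=led_on
5. arrived: (Survey) → mode=Approach action=drive_fwd
6. target_seen: (Approach) → mode=Survey action=drive_fwd
7. arrived: (Survey) → mode=Approach action=drive_fwd

final mode: Approach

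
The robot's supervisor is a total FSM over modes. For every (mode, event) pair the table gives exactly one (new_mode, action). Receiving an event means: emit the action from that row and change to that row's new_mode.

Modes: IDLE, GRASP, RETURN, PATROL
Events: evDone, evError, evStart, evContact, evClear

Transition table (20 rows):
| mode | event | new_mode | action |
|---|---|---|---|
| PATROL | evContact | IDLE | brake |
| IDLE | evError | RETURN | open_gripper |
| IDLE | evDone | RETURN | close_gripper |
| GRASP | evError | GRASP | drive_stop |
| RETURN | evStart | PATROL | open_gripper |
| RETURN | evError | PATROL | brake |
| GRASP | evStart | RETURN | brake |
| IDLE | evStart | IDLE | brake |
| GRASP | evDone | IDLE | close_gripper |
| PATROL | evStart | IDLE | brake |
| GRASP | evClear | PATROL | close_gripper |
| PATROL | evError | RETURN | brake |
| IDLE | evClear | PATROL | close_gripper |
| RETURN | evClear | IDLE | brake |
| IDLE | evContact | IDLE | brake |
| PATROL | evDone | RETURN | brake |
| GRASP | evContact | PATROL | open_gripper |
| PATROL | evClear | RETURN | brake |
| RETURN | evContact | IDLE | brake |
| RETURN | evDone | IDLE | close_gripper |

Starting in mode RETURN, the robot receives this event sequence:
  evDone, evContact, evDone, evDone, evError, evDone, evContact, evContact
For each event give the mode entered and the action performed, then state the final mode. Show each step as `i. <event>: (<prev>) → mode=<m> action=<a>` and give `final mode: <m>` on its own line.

1. evDone: (RETURN) → mode=IDLE action=close_gripper
2. evContact: (IDLE) → mode=IDLE action=brake
3. evDone: (IDLE) → mode=RETURN action=close_gripper
4. evDone: (RETURN) → mode=IDLE action=close_gripper
5. evError: (IDLE) → mode=RETURN action=open_gripper
6. evDone: (RETURN) → mode=IDLE action=close_gripper
7. evContact: (IDLE) → mode=IDLE action=brake
8. evContact: (IDLE) → mode=IDLE action=brake

final mode: IDLE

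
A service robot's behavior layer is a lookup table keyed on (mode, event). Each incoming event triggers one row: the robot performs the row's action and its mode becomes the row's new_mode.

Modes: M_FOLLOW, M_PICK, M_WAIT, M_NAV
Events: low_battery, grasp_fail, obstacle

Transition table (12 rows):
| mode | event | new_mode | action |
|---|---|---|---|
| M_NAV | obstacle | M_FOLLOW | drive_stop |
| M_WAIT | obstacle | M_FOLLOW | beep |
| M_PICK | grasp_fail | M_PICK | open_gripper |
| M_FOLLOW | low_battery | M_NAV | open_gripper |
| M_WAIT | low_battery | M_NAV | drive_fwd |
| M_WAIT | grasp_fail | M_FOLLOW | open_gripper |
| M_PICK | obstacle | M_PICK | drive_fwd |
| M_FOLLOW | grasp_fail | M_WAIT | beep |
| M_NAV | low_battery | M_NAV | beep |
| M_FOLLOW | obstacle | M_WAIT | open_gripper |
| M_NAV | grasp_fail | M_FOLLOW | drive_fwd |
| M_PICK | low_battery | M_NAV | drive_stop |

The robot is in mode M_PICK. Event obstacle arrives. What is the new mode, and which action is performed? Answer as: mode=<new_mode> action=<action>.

mode=M_PICK action=drive_fwd

current mode = M_PICK; filter table to that mode:
  (M_PICK, grasp_fail) → (M_PICK, open_gripper)
  (M_PICK, obstacle) → (M_PICK, drive_fwd)  ← event matches
  (M_PICK, low_battery) → (M_NAV, drive_stop)
event = obstacle selects (M_PICK, drive_fwd)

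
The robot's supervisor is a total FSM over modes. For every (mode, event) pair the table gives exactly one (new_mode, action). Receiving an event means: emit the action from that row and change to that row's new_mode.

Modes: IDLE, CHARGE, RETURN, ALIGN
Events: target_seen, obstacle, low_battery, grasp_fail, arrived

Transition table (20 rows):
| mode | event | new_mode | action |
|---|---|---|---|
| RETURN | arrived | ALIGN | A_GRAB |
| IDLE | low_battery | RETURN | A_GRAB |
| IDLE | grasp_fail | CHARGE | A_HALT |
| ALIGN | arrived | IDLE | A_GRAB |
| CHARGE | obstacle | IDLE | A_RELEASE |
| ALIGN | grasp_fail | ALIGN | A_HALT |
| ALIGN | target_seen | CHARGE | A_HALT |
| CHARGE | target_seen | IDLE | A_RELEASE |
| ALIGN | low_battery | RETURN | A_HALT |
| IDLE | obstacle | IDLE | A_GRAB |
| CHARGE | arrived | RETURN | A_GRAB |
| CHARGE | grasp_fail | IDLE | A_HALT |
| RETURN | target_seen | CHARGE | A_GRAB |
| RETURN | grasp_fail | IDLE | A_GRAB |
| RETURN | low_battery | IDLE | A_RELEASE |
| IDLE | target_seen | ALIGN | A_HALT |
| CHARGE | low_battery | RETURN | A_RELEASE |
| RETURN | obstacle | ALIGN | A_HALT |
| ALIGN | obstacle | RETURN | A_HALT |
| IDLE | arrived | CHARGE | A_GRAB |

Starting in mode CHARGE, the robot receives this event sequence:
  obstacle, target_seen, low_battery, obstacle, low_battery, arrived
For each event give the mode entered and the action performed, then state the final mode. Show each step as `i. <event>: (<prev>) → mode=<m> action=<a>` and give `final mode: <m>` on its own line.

1. obstacle: (CHARGE) → mode=IDLE action=A_RELEASE
2. target_seen: (IDLE) → mode=ALIGN action=A_HALT
3. low_battery: (ALIGN) → mode=RETURN action=A_HALT
4. obstacle: (RETURN) → mode=ALIGN action=A_HALT
5. low_battery: (ALIGN) → mode=RETURN action=A_HALT
6. arrived: (RETURN) → mode=ALIGN action=A_GRAB

final mode: ALIGN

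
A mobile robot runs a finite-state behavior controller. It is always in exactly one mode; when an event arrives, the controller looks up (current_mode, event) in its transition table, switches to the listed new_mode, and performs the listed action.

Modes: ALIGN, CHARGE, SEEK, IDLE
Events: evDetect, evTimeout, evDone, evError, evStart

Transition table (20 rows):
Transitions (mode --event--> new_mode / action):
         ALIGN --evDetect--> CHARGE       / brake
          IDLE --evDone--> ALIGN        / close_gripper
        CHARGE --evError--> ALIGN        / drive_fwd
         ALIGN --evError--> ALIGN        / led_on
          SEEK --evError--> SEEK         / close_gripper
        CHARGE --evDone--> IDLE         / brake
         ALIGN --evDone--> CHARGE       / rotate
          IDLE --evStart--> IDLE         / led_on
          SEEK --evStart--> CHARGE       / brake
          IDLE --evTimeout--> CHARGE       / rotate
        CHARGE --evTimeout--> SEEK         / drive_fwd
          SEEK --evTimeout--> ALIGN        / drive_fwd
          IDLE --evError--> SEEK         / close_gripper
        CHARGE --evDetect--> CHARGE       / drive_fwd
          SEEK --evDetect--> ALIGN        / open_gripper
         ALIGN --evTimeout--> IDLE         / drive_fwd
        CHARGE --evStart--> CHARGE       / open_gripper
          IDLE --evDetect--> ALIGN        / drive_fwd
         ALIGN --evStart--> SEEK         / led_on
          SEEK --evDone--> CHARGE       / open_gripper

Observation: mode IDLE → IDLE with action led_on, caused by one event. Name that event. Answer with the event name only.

try evDetect: (IDLE, evDetect) → (ALIGN, drive_fwd)
try evTimeout: (IDLE, evTimeout) → (CHARGE, rotate)
try evDone: (IDLE, evDone) → (ALIGN, close_gripper)
try evError: (IDLE, evError) → (SEEK, close_gripper)
try evStart: (IDLE, evStart) → (IDLE, led_on)  ← matches

evStart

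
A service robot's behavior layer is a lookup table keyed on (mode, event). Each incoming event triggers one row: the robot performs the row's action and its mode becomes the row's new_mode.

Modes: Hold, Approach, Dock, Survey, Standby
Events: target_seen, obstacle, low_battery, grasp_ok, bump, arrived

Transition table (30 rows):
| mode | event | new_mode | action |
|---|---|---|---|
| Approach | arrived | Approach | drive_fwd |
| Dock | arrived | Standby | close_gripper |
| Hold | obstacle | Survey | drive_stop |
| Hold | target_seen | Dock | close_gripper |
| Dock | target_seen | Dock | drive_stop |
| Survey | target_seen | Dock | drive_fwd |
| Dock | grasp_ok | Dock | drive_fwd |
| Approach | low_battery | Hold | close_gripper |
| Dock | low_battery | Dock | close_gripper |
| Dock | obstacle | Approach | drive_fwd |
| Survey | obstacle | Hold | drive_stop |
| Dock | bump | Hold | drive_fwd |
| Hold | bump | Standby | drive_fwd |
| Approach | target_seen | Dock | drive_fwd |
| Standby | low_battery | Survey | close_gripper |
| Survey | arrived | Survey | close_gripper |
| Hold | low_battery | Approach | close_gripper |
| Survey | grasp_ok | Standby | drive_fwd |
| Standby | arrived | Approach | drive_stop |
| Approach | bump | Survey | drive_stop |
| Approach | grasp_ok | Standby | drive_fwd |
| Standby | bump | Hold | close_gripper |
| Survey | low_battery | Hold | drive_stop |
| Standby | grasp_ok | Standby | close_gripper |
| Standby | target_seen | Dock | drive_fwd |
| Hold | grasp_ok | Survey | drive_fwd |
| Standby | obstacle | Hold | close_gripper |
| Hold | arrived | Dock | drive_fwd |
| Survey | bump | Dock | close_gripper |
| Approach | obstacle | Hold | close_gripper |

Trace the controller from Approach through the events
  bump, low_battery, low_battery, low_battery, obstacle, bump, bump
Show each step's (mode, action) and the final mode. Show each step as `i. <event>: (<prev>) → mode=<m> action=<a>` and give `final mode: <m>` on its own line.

1. bump: (Approach) → mode=Survey action=drive_stop
2. low_battery: (Survey) → mode=Hold action=drive_stop
3. low_battery: (Hold) → mode=Approach action=close_gripper
4. low_battery: (Approach) → mode=Hold action=close_gripper
5. obstacle: (Hold) → mode=Survey action=drive_stop
6. bump: (Survey) → mode=Dock action=close_gripper
7. bump: (Dock) → mode=Hold action=drive_fwd

final mode: Hold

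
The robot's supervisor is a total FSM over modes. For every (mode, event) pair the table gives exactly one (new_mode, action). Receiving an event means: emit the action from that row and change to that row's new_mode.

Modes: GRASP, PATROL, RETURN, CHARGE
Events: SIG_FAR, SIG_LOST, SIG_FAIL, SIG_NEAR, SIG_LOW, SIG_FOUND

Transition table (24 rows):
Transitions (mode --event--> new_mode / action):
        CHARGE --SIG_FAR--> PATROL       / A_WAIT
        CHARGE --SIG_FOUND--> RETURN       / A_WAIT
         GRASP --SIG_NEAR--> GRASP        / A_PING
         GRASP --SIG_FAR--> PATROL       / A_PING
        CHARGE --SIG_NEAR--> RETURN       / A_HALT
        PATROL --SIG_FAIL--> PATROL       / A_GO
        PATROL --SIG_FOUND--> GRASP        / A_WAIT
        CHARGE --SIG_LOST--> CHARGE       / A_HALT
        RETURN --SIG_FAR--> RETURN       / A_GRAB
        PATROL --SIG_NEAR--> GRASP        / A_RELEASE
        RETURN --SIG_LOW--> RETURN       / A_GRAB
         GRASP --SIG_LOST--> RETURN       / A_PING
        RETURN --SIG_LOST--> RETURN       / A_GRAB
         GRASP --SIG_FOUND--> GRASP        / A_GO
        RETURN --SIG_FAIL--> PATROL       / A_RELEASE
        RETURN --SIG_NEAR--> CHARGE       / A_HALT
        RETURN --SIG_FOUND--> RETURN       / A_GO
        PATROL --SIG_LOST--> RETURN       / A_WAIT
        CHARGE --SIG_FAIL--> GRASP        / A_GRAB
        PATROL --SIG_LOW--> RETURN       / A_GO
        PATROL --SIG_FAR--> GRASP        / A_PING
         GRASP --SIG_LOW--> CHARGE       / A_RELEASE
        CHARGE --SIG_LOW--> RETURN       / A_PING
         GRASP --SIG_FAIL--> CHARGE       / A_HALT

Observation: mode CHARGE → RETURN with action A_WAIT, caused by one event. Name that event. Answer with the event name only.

SIG_FOUND

try SIG_FAR: (CHARGE, SIG_FAR) → (PATROL, A_WAIT)
try SIG_LOST: (CHARGE, SIG_LOST) → (CHARGE, A_HALT)
try SIG_FAIL: (CHARGE, SIG_FAIL) → (GRASP, A_GRAB)
try SIG_NEAR: (CHARGE, SIG_NEAR) → (RETURN, A_HALT)
try SIG_LOW: (CHARGE, SIG_LOW) → (RETURN, A_PING)
try SIG_FOUND: (CHARGE, SIG_FOUND) → (RETURN, A_WAIT)  ← matches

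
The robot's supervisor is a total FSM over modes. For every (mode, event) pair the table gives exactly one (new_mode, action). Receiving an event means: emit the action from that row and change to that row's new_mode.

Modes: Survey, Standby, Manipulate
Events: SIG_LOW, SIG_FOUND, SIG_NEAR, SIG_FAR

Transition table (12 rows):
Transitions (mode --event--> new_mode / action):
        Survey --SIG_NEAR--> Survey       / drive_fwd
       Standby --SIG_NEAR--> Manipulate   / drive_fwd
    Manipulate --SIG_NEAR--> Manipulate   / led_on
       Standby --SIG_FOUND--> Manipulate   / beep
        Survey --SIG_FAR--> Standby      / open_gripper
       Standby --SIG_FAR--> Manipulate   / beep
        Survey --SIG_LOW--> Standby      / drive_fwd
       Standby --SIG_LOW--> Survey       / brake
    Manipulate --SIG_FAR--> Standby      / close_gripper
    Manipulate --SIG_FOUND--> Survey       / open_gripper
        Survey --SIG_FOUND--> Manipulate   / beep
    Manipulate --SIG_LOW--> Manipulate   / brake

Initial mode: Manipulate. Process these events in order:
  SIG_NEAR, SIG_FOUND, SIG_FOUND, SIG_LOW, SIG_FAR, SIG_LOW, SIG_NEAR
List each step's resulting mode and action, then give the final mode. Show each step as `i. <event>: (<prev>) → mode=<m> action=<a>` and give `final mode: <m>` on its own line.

final mode: Survey

1. SIG_NEAR: (Manipulate) → mode=Manipulate action=led_on
2. SIG_FOUND: (Manipulate) → mode=Survey action=open_gripper
3. SIG_FOUND: (Survey) → mode=Manipulate action=beep
4. SIG_LOW: (Manipulate) → mode=Manipulate action=brake
5. SIG_FAR: (Manipulate) → mode=Standby action=close_gripper
6. SIG_LOW: (Standby) → mode=Survey action=brake
7. SIG_NEAR: (Survey) → mode=Survey action=drive_fwd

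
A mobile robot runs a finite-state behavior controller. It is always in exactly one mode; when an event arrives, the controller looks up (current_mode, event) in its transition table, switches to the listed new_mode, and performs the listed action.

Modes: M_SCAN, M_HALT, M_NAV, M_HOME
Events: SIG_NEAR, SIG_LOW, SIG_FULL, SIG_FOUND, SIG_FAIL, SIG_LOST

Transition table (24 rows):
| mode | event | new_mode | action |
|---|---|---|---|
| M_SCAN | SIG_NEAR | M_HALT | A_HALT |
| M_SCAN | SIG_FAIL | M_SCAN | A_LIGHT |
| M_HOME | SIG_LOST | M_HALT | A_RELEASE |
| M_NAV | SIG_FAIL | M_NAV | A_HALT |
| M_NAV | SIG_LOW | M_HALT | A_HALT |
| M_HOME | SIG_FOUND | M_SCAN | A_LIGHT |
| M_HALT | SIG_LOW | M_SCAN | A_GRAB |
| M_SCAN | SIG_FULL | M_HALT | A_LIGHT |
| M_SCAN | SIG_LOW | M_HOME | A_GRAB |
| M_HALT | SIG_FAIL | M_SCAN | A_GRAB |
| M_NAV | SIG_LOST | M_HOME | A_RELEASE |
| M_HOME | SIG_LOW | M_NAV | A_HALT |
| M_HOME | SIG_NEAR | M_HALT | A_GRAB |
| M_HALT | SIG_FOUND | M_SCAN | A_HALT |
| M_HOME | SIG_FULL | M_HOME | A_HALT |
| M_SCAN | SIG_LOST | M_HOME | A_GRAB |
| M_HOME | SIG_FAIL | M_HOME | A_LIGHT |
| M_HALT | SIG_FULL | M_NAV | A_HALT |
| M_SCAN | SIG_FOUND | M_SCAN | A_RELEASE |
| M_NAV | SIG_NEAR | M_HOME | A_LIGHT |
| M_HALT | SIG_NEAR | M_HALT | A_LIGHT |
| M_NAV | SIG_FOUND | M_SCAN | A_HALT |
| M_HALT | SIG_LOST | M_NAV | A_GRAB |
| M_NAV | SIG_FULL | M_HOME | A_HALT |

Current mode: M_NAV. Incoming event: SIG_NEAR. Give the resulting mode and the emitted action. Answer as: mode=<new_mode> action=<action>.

mode=M_HOME action=A_LIGHT

current mode = M_NAV; filter table to that mode:
  (M_NAV, SIG_FAIL) → (M_NAV, A_HALT)
  (M_NAV, SIG_LOW) → (M_HALT, A_HALT)
  (M_NAV, SIG_LOST) → (M_HOME, A_RELEASE)
  (M_NAV, SIG_NEAR) → (M_HOME, A_LIGHT)  ← event matches
  (M_NAV, SIG_FOUND) → (M_SCAN, A_HALT)
  (M_NAV, SIG_FULL) → (M_HOME, A_HALT)
event = SIG_NEAR selects (M_HOME, A_LIGHT)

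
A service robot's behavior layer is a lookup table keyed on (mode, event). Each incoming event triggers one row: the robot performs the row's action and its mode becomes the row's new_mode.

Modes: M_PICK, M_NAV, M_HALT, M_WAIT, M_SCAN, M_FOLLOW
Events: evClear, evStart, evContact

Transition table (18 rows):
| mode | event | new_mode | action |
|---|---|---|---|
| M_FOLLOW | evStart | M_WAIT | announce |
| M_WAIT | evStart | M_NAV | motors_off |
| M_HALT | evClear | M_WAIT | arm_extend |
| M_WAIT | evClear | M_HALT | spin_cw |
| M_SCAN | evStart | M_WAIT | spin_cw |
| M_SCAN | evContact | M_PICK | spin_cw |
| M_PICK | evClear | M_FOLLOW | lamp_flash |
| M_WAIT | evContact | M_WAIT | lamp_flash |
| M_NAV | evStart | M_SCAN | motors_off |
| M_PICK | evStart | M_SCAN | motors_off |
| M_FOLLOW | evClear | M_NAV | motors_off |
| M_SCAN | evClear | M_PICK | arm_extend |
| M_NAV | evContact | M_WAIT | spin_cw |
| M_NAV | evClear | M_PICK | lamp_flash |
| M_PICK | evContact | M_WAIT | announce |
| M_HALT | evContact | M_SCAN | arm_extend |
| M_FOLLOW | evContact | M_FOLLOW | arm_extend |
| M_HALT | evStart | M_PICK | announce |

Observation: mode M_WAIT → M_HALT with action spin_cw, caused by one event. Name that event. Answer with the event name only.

evClear

try evClear: (M_WAIT, evClear) → (M_HALT, spin_cw)  ← matches
try evStart: (M_WAIT, evStart) → (M_NAV, motors_off)
try evContact: (M_WAIT, evContact) → (M_WAIT, lamp_flash)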